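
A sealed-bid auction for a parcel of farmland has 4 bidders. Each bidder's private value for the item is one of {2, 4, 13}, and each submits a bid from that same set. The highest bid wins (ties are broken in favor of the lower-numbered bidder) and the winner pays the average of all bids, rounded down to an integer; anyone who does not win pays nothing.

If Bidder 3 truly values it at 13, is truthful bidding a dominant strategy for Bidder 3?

Consider the case where Bidder 1 bids 2, Bidder 2 bids 2 and Bidder 4 bids 2.
Truthful bid 13: wins, pays 4, utility 13 - 4 = 9.
Bid 4 instead: wins, pays 2, utility 13 - 2 = 11.
Since 11 > 9, bidding 4 is strictly better here, so truthful bidding is not dominant.

No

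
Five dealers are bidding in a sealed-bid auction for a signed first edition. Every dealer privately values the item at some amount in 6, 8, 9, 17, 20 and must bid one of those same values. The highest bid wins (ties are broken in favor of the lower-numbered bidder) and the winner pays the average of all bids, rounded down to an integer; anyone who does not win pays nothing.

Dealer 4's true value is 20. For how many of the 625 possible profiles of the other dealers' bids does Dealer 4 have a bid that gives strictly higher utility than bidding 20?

76

Others bid (6, 6, 6, 6): truth gives 12; bid 8 gives 14 > 12. Violating.
Others bid (6, 6, 6, 8): truth gives 11; bid 8 gives 14 > 11. Violating.
Others bid (6, 6, 6, 9): truth gives 11; bid 9 gives 13 > 11. Violating.
Others bid (6, 6, 6, 17): truth gives 9; bid 17 gives 10 > 9. Violating.
Others bid (6, 6, 6, 20): truth gives 9; no alternative beats it.
Others bid (6, 6, 8, 20): truth gives 8; no alternative beats it.
(Checking all 625 profiles: 76 have a profitable deviation, 549 do not.)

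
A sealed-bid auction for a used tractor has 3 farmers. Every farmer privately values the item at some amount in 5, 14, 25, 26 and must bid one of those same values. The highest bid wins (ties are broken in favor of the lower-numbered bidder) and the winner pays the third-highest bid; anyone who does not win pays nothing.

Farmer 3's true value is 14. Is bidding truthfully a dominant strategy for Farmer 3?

Consider the case where Farmer 1 bids 5 and Farmer 2 bids 14.
Truthful bid 14: loses, pays 0, utility 0.
Bid 25 instead: wins, pays 5, utility 14 - 5 = 9.
Since 9 > 0, bidding 25 is strictly better here, so truthful bidding is not dominant.

No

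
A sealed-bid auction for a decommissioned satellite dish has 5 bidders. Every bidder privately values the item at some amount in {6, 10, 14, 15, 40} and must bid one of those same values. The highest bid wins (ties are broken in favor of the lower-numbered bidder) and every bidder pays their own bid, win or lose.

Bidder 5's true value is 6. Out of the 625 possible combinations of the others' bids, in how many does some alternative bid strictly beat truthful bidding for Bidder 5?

1

Others bid (6, 6, 6, 6): truth gives -6; bid 10 gives -4 > -6. Violating.
Others bid (6, 6, 6, 10): truth gives -6; no alternative beats it.
Others bid (6, 6, 6, 14): truth gives -6; no alternative beats it.
(Checking all 625 profiles: 1 has a profitable deviation, 624 do not.)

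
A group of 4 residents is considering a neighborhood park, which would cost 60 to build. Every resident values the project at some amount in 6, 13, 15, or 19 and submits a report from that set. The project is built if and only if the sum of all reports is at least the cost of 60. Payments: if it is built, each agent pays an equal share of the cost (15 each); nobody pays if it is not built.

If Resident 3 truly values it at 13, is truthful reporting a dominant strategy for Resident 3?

No

Consider the case where Resident 1 reports 13, Resident 2 reports 15 and Resident 4 reports 19.
Truthful report 13: project built, pays 15, utility 13 - 15 = -2.
Report 6 instead: project not built, utility 0.
Since 0 > -2, reporting 6 is strictly better here, so truthful reporting is not dominant.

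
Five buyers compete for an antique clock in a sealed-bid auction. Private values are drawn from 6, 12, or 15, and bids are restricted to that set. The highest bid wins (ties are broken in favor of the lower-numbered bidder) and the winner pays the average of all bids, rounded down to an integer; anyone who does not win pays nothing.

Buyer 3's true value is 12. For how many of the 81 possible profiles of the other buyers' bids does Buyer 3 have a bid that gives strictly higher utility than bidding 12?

Others bid (6, 6, 6, 15): truth gives 0; bid 15 gives 3 > 0. Violating.
Others bid (6, 6, 12, 15): truth gives 0; bid 15 gives 2 > 0. Violating.
Others bid (6, 6, 15, 6): truth gives 0; bid 15 gives 3 > 0. Violating.
Others bid (6, 6, 15, 12): truth gives 0; bid 15 gives 2 > 0. Violating.
Others bid (6, 6, 6, 6): truth gives 5; no alternative beats it.
Others bid (6, 6, 6, 12): truth gives 4; no alternative beats it.
(Checking all 81 profiles: 20 have a profitable deviation, 61 do not.)

20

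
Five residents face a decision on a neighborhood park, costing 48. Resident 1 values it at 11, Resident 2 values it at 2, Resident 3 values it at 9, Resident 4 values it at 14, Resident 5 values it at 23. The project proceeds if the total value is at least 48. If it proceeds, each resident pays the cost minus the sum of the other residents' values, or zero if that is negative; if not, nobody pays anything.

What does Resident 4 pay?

3

Total value 59 ≥ cost 48, so the project is built.
The other residents' values sum to 45.
Cost minus that sum is 48 - 45 = 3.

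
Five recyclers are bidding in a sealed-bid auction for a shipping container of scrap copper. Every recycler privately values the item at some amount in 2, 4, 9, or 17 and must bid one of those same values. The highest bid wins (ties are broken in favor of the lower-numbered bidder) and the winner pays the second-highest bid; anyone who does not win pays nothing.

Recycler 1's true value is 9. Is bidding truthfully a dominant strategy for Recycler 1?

Yes

Check each profile of the others' bids and compare truth against every alternative bid.
Others bid (2, 2, 2, 2): truth gives 7, best alternative gives 7.
Others bid (2, 2, 2, 4): truth gives 5, best alternative gives 5.
Others bid (2, 2, 4, 2): truth gives 5, best alternative gives 5.
Others bid (2, 2, 4, 4): truth gives 5, best alternative gives 5.
Others bid (2, 4, 2, 2): truth gives 5, best alternative gives 5.
Others bid (2, 4, 2, 4): truth gives 5, best alternative gives 5.
(Remaining 250 profiles checked similarly; truth is weakly best in each.)
In every case the truthful bid is at least as good as any alternative, so it is a dominant strategy.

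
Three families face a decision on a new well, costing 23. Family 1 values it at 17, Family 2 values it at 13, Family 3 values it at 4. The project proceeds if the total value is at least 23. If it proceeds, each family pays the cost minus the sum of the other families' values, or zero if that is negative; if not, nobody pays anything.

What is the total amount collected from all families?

Total value 34 ≥ cost 23, so it is built.
Family 1: others sum to 17; max(0, 23 - 17) = 6.
Family 2: others sum to 21; max(0, 23 - 21) = 2.
Family 3: others sum to 30; max(0, 23 - 30) = 0.
Total collected = 6 + 2 + 0 = 8.

8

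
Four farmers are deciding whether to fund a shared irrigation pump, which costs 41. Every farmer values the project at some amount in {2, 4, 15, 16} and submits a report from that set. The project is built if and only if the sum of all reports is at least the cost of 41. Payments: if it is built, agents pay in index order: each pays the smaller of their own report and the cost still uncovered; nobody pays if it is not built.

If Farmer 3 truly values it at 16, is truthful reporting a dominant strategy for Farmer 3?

Consider the case where Farmer 1 reports 2, Farmer 2 reports 15 and Farmer 4 reports 15.
Truthful report 16: project built, pays 16, utility 16 - 16 = 0.
Report 15 instead: project built, pays 15, utility 16 - 15 = 1.
Since 1 > 0, reporting 15 is strictly better here, so truthful reporting is not dominant.

No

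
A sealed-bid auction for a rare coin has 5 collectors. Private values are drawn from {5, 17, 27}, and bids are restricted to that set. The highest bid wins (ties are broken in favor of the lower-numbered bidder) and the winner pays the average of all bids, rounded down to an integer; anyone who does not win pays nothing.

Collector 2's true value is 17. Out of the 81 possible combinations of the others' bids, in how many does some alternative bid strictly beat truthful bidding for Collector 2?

19

Others bid (5, 5, 5, 27): truth gives 0; bid 27 gives 4 > 0. Violating.
Others bid (5, 5, 17, 27): truth gives 0; bid 27 gives 1 > 0. Violating.
Others bid (5, 5, 27, 5): truth gives 0; bid 27 gives 4 > 0. Violating.
Others bid (5, 5, 27, 17): truth gives 0; bid 27 gives 1 > 0. Violating.
Others bid (5, 5, 5, 5): truth gives 10; no alternative beats it.
Others bid (5, 5, 5, 17): truth gives 8; no alternative beats it.
(Checking all 81 profiles: 19 have a profitable deviation, 62 do not.)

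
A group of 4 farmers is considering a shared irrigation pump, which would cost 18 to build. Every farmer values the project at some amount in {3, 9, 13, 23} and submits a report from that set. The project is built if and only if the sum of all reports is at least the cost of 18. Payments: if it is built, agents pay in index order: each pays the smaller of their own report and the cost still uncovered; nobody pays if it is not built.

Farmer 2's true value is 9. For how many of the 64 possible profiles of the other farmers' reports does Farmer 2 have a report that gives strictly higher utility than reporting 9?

47

Others report (3, 3, 9): truth gives 0; report 3 gives 6 > 0. Violating.
Others report (3, 3, 13): truth gives 0; report 3 gives 6 > 0. Violating.
Others report (3, 3, 23): truth gives 0; report 3 gives 6 > 0. Violating.
Others report (3, 9, 3): truth gives 0; report 3 gives 6 > 0. Violating.
Others report (3, 3, 3): truth gives 0; no alternative beats it.
Others report (23, 3, 3): truth gives 9; no alternative beats it.
(Checking all 64 profiles: 47 have a profitable deviation, 17 do not.)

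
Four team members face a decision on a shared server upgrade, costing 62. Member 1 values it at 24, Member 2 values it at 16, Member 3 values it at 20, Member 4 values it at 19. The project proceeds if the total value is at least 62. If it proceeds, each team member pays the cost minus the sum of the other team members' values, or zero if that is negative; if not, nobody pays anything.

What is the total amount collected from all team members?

12

Total value 79 ≥ cost 62, so it is built.
Member 1: others sum to 55; max(0, 62 - 55) = 7.
Member 2: others sum to 63; max(0, 62 - 63) = 0.
Member 3: others sum to 59; max(0, 62 - 59) = 3.
Member 4: others sum to 60; max(0, 62 - 60) = 2.
Total collected = 7 + 0 + 3 + 2 = 12.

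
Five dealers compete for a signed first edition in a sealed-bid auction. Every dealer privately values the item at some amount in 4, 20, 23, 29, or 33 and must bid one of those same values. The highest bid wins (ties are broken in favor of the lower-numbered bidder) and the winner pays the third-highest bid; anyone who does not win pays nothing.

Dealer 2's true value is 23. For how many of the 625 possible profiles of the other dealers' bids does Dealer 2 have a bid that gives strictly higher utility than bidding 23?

64

Others bid (4, 4, 4, 29): truth gives 0; bid 29 gives 19 > 0. Violating.
Others bid (4, 4, 4, 33): truth gives 0; bid 33 gives 19 > 0. Violating.
Others bid (4, 4, 20, 29): truth gives 0; bid 29 gives 3 > 0. Violating.
Others bid (4, 4, 20, 33): truth gives 0; bid 33 gives 3 > 0. Violating.
Others bid (4, 4, 4, 4): truth gives 19; no alternative beats it.
Others bid (4, 4, 4, 20): truth gives 19; no alternative beats it.
(Checking all 625 profiles: 64 have a profitable deviation, 561 do not.)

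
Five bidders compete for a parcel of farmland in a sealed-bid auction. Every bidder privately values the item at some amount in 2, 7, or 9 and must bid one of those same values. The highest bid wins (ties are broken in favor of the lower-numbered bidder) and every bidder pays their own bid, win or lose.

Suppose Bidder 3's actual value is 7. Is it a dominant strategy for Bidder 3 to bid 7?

No

Consider the case where Bidder 1 bids 2, Bidder 2 bids 2, Bidder 4 bids 2 and Bidder 5 bids 9.
Truthful bid 7: loses but pays 7, utility -7.
Bid 2 instead: loses but pays 2, utility -2.
Since -2 > -7, bidding 2 is strictly better here, so truthful bidding is not dominant.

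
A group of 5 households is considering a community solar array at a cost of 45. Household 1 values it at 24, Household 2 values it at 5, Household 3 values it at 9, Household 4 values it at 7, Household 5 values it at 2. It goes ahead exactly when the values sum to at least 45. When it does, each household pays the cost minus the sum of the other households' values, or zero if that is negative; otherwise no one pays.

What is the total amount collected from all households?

Total value 47 ≥ cost 45, so it is built.
Household 1: others sum to 23; max(0, 45 - 23) = 22.
Household 2: others sum to 42; max(0, 45 - 42) = 3.
Household 3: others sum to 38; max(0, 45 - 38) = 7.
Household 4: others sum to 40; max(0, 45 - 40) = 5.
Household 5: others sum to 45; max(0, 45 - 45) = 0.
Total collected = 22 + 3 + 7 + 5 + 0 = 37.

37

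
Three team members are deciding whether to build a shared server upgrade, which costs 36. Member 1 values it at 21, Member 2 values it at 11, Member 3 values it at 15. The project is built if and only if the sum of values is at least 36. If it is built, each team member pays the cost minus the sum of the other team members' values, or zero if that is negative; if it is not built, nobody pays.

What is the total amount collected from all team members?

14

Total value 47 ≥ cost 36, so it is built.
Member 1: others sum to 26; max(0, 36 - 26) = 10.
Member 2: others sum to 36; max(0, 36 - 36) = 0.
Member 3: others sum to 32; max(0, 36 - 32) = 4.
Total collected = 10 + 0 + 4 = 14.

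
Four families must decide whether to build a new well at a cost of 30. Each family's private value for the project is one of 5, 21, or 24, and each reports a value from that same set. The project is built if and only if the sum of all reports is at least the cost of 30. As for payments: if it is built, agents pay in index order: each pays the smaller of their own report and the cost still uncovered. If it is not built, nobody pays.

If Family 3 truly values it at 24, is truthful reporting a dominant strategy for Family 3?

Consider the case where Family 1 reports 5, Family 2 reports 5 and Family 4 reports 21.
Truthful report 24: project built, pays 20, utility 24 - 20 = 4.
Report 5 instead: project built, pays 5, utility 24 - 5 = 19.
Since 19 > 4, reporting 5 is strictly better here, so truthful reporting is not dominant.

No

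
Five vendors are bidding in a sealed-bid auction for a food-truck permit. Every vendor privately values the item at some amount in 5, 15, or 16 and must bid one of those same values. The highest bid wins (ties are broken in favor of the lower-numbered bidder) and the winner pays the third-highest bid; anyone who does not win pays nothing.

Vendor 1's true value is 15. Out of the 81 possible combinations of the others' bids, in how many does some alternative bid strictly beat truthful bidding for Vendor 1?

4

Others bid (5, 5, 5, 16): truth gives 0; bid 16 gives 10 > 0. Violating.
Others bid (5, 5, 16, 5): truth gives 0; bid 16 gives 10 > 0. Violating.
Others bid (5, 16, 5, 5): truth gives 0; bid 16 gives 10 > 0. Violating.
Others bid (16, 5, 5, 5): truth gives 0; bid 16 gives 10 > 0. Violating.
Others bid (5, 5, 5, 5): truth gives 10; no alternative beats it.
Others bid (5, 5, 5, 15): truth gives 10; no alternative beats it.
(Checking all 81 profiles: 4 have a profitable deviation, 77 do not.)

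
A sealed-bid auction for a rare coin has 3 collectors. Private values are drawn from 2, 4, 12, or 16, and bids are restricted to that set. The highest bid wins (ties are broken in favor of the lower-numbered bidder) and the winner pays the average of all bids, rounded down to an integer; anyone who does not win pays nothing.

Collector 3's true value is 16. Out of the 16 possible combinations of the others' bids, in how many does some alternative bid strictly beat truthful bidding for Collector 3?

Others bid (2, 2): truth gives 10; bid 4 gives 14 > 10. Violating.
Others bid (2, 4): truth gives 9; bid 12 gives 10 > 9. Violating.
Others bid (4, 2): truth gives 9; bid 12 gives 10 > 9. Violating.
Others bid (4, 4): truth gives 8; bid 12 gives 10 > 8. Violating.
Others bid (2, 12): truth gives 6; no alternative beats it.
Others bid (2, 16): truth gives 0; no alternative beats it.
(Checking all 16 profiles: 4 have a profitable deviation, 12 do not.)

4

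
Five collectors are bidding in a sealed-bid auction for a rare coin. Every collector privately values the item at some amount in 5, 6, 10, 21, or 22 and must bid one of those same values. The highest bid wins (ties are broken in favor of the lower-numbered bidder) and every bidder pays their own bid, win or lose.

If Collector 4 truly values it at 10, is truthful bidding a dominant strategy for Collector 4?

Consider the case where Collector 1 bids 5, Collector 2 bids 5, Collector 3 bids 5 and Collector 5 bids 5.
Truthful bid 10: wins, pays 10, utility 10 - 10 = 0.
Bid 6 instead: wins, pays 6, utility 10 - 6 = 4.
Since 4 > 0, bidding 6 is strictly better here, so truthful bidding is not dominant.

No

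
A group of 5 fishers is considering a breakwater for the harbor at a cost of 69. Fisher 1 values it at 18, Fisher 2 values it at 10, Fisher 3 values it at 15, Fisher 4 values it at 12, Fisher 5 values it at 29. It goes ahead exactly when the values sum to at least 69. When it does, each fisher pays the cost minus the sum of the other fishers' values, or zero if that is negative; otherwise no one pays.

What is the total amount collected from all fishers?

17

Total value 84 ≥ cost 69, so it is built.
Fisher 1: others sum to 66; max(0, 69 - 66) = 3.
Fisher 2: others sum to 74; max(0, 69 - 74) = 0.
Fisher 3: others sum to 69; max(0, 69 - 69) = 0.
Fisher 4: others sum to 72; max(0, 69 - 72) = 0.
Fisher 5: others sum to 55; max(0, 69 - 55) = 14.
Total collected = 3 + 0 + 0 + 0 + 14 = 17.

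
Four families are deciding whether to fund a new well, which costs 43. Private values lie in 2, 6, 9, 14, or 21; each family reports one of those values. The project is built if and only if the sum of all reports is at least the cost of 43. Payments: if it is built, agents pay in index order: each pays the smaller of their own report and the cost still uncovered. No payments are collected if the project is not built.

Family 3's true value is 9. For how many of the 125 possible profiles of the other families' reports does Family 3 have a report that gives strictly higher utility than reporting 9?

36

Others report (2, 14, 21): truth gives 0; report 6 gives 3 > 0. Violating.
Others report (2, 21, 14): truth gives 0; report 6 gives 3 > 0. Violating.
Others report (2, 21, 21): truth gives 0; report 2 gives 7 > 0. Violating.
Others report (6, 14, 21): truth gives 0; report 2 gives 7 > 0. Violating.
Others report (2, 2, 2): truth gives 0; no alternative beats it.
Others report (2, 2, 6): truth gives 0; no alternative beats it.
(Checking all 125 profiles: 36 have a profitable deviation, 89 do not.)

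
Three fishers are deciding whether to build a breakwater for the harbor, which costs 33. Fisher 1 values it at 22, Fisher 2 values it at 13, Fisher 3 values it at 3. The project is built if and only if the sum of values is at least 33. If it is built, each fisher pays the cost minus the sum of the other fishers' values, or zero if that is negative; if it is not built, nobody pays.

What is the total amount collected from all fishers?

25

Total value 38 ≥ cost 33, so it is built.
Fisher 1: others sum to 16; max(0, 33 - 16) = 17.
Fisher 2: others sum to 25; max(0, 33 - 25) = 8.
Fisher 3: others sum to 35; max(0, 33 - 35) = 0.
Total collected = 17 + 8 + 0 = 25.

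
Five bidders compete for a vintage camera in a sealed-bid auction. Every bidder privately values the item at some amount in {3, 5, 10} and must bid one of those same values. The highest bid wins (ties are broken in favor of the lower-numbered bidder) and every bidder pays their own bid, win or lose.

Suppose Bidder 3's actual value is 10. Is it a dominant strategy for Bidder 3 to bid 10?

No

Consider the case where Bidder 1 bids 3, Bidder 2 bids 3, Bidder 4 bids 3 and Bidder 5 bids 3.
Truthful bid 10: wins, pays 10, utility 10 - 10 = 0.
Bid 5 instead: wins, pays 5, utility 10 - 5 = 5.
Since 5 > 0, bidding 5 is strictly better here, so truthful bidding is not dominant.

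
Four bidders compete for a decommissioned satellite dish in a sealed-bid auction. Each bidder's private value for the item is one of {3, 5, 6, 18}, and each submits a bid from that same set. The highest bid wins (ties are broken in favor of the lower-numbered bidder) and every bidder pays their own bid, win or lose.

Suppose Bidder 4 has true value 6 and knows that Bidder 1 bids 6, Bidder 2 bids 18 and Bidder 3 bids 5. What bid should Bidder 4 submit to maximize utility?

Bid 3: loses but pays 3, utility -3.
Bid 5: loses but pays 5, utility -5.
Bid 6: loses but pays 6, utility -6.
Bid 18: loses but pays 18, utility -18.
The best choice is 3 with utility -3.

3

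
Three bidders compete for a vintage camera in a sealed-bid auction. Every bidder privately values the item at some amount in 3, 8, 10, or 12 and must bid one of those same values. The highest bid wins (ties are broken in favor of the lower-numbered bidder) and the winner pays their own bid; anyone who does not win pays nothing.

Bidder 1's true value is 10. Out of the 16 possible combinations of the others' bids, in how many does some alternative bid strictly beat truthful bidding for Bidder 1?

Others bid (3, 3): truth gives 0; bid 3 gives 7 > 0. Violating.
Others bid (3, 8): truth gives 0; bid 8 gives 2 > 0. Violating.
Others bid (8, 3): truth gives 0; bid 8 gives 2 > 0. Violating.
Others bid (8, 8): truth gives 0; bid 8 gives 2 > 0. Violating.
Others bid (3, 10): truth gives 0; no alternative beats it.
Others bid (3, 12): truth gives 0; no alternative beats it.
(Checking all 16 profiles: 4 have a profitable deviation, 12 do not.)

4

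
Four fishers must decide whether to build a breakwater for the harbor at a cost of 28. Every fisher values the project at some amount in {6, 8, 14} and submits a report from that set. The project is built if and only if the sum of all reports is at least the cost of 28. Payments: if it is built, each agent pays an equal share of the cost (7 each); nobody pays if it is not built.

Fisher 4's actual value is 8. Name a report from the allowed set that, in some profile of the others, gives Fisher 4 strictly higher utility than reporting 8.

Suppose Fisher 1 reports 6, Fisher 2 reports 6 and Fisher 3 reports 6.
Report 8: project not built, utility 0.
Report 14: project built, pays 7, utility 8 - 7 = 1.
So reporting 14 beats truth here (1 > 0).

14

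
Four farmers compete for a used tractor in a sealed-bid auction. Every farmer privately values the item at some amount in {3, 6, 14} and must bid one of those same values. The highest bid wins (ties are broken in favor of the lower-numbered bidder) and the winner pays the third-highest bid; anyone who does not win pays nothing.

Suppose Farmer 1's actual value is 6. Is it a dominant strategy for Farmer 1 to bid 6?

No

Consider the case where Farmer 2 bids 3, Farmer 3 bids 3 and Farmer 4 bids 14.
Truthful bid 6: loses, pays 0, utility 0.
Bid 14 instead: wins, pays 3, utility 6 - 3 = 3.
Since 3 > 0, bidding 14 is strictly better here, so truthful bidding is not dominant.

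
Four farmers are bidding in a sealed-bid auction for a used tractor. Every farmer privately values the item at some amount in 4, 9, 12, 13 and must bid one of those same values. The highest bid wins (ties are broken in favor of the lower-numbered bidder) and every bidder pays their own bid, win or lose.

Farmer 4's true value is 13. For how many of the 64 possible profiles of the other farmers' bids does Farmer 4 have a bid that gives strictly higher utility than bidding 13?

Others bid (4, 4, 4): truth gives 0; bid 9 gives 4 > 0. Violating.
Others bid (4, 4, 9): truth gives 0; bid 12 gives 1 > 0. Violating.
Others bid (4, 4, 13): truth gives -13; bid 4 gives -4 > -13. Violating.
Others bid (4, 9, 4): truth gives 0; bid 12 gives 1 > 0. Violating.
Others bid (4, 4, 12): truth gives 0; no alternative beats it.
Others bid (4, 9, 12): truth gives 0; no alternative beats it.
(Checking all 64 profiles: 45 have a profitable deviation, 19 do not.)

45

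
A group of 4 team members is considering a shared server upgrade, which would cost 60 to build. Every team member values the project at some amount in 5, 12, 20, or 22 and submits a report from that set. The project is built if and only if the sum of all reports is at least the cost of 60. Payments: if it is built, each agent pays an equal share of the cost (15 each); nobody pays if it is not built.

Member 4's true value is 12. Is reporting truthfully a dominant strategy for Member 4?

No

Consider the case where Member 1 reports 5, Member 2 reports 22 and Member 3 reports 22.
Truthful report 12: project built, pays 15, utility 12 - 15 = -3.
Report 5 instead: project not built, utility 0.
Since 0 > -3, reporting 5 is strictly better here, so truthful reporting is not dominant.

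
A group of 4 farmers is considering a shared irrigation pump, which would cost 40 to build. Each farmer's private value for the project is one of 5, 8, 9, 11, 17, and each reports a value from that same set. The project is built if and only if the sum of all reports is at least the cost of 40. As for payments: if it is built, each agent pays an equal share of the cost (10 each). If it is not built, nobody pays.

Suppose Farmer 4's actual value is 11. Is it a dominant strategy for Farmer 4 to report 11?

No

Consider the case where Farmer 1 reports 5, Farmer 2 reports 5 and Farmer 3 reports 17.
Truthful report 11: project not built, utility 0.
Report 17 instead: project built, pays 10, utility 11 - 10 = 1.
Since 1 > 0, reporting 17 is strictly better here, so truthful reporting is not dominant.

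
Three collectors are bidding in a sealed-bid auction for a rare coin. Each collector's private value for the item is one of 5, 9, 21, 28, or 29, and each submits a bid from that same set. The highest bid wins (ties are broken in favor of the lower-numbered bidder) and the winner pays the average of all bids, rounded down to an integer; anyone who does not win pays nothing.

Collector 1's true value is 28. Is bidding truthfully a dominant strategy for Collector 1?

Consider the case where Collector 2 bids 5 and Collector 3 bids 5.
Truthful bid 28: wins, pays 12, utility 28 - 12 = 16.
Bid 5 instead: wins, pays 5, utility 28 - 5 = 23.
Since 23 > 16, bidding 5 is strictly better here, so truthful bidding is not dominant.

No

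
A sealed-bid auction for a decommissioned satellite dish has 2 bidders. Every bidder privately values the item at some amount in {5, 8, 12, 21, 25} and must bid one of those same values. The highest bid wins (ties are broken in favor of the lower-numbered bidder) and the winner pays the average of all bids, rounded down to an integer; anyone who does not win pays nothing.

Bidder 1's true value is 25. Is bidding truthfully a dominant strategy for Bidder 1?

No

Consider the case where Bidder 2 bids 5.
Truthful bid 25: wins, pays 15, utility 25 - 15 = 10.
Bid 5 instead: wins, pays 5, utility 25 - 5 = 20.
Since 20 > 10, bidding 5 is strictly better here, so truthful bidding is not dominant.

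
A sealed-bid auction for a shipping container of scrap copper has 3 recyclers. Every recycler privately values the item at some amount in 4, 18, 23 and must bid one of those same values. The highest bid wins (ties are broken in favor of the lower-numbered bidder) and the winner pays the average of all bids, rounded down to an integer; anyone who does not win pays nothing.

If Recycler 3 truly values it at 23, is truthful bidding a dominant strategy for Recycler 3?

Consider the case where Recycler 1 bids 4 and Recycler 2 bids 4.
Truthful bid 23: wins, pays 10, utility 23 - 10 = 13.
Bid 18 instead: wins, pays 8, utility 23 - 8 = 15.
Since 15 > 13, bidding 18 is strictly better here, so truthful bidding is not dominant.

No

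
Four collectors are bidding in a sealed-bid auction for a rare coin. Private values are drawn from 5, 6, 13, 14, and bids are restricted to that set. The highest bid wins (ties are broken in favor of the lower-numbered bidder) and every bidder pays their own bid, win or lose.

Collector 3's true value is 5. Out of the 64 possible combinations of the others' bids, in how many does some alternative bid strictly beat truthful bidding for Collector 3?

Others bid (5, 5, 5): truth gives -5; bid 6 gives -1 > -5. Violating.
Others bid (5, 5, 6): truth gives -5; bid 6 gives -1 > -5. Violating.
Others bid (5, 5, 13): truth gives -5; no alternative beats it.
Others bid (5, 5, 14): truth gives -5; no alternative beats it.
(Checking all 64 profiles: 2 have a profitable deviation, 62 do not.)

2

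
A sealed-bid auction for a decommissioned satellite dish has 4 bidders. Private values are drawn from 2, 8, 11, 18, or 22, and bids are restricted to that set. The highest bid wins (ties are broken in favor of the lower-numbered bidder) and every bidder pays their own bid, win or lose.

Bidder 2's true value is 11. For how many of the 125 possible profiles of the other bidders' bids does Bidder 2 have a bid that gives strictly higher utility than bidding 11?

Others bid (2, 2, 2): truth gives 0; bid 8 gives 3 > 0. Violating.
Others bid (2, 2, 8): truth gives 0; bid 8 gives 3 > 0. Violating.
Others bid (2, 2, 18): truth gives -11; bid 2 gives -2 > -11. Violating.
Others bid (2, 2, 22): truth gives -11; bid 2 gives -2 > -11. Violating.
Others bid (2, 2, 11): truth gives 0; no alternative beats it.
Others bid (2, 8, 11): truth gives 0; no alternative beats it.
(Checking all 125 profiles: 111 have a profitable deviation, 14 do not.)

111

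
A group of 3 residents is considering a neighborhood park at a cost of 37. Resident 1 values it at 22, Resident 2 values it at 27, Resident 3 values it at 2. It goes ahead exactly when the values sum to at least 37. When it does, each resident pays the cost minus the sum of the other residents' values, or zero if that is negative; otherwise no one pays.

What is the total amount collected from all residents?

Total value 51 ≥ cost 37, so it is built.
Resident 1: others sum to 29; max(0, 37 - 29) = 8.
Resident 2: others sum to 24; max(0, 37 - 24) = 13.
Resident 3: others sum to 49; max(0, 37 - 49) = 0.
Total collected = 8 + 13 + 0 = 21.

21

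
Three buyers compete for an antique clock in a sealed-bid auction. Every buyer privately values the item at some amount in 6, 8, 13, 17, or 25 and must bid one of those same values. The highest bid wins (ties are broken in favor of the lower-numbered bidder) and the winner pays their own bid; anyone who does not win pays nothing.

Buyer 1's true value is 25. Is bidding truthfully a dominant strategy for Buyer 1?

No

Consider the case where Buyer 2 bids 6 and Buyer 3 bids 6.
Truthful bid 25: wins, pays 25, utility 25 - 25 = 0.
Bid 6 instead: wins, pays 6, utility 25 - 6 = 19.
Since 19 > 0, bidding 6 is strictly better here, so truthful bidding is not dominant.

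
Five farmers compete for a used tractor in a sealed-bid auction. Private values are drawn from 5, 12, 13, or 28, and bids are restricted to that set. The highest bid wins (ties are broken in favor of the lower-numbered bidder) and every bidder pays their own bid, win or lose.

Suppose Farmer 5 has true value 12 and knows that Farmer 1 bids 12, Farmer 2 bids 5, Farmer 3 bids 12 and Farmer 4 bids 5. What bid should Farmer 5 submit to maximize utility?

Bid 5: loses but pays 5, utility -5.
Bid 12: loses but pays 12, utility -12.
Bid 13: wins, pays 13, utility 12 - 13 = -1.
Bid 28: wins, pays 28, utility 12 - 28 = -16.
The best choice is 13 with utility -1.

13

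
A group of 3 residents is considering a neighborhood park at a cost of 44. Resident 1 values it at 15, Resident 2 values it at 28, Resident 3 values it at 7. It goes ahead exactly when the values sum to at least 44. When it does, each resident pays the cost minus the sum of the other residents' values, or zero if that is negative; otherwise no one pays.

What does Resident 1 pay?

9

Total value 50 ≥ cost 44, so the project is built.
The other residents' values sum to 35.
Cost minus that sum is 44 - 35 = 9.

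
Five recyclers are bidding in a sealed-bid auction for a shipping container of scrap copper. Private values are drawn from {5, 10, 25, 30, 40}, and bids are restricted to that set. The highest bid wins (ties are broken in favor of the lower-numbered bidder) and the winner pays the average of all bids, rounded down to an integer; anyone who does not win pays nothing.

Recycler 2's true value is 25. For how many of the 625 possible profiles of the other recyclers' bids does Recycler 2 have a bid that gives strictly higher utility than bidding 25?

Others bid (5, 5, 5, 5): truth gives 16; bid 10 gives 19 > 16. Violating.
Others bid (5, 5, 5, 10): truth gives 15; bid 10 gives 18 > 15. Violating.
Others bid (5, 5, 5, 30): truth gives 0; bid 30 gives 10 > 0. Violating.
Others bid (5, 5, 5, 40): truth gives 0; bid 40 gives 6 > 0. Violating.
Others bid (5, 5, 5, 25): truth gives 12; no alternative beats it.
Others bid (5, 5, 10, 25): truth gives 11; no alternative beats it.
(Checking all 625 profiles: 222 have a profitable deviation, 403 do not.)

222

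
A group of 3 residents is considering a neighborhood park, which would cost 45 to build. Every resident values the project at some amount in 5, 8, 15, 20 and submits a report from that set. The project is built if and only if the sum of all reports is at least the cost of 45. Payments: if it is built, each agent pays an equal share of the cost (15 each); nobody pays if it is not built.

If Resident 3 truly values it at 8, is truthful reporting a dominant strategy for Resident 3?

Check each profile of the others' reports and compare truth against every alternative report.
Others report (20, 20): truth gives -7, best alternative gives -7.
Others report (5, 5): truth gives 0, best alternative gives 0.
Others report (5, 8): truth gives 0, best alternative gives 0.
Others report (5, 15): truth gives 0, best alternative gives 0.
Others report (5, 20): truth gives 0, best alternative gives 0.
Others report (8, 5): truth gives 0, best alternative gives 0.
(Remaining 10 profiles checked similarly; truth is weakly best in each.)
In every case the truthful report is at least as good as any alternative, so it is a dominant strategy.

Yes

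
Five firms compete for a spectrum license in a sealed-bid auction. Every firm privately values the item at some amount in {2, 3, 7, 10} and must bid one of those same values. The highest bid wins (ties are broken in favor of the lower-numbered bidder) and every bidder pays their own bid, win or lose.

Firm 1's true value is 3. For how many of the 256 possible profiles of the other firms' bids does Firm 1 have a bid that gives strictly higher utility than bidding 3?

241

Others bid (2, 2, 2, 2): truth gives 0; bid 2 gives 1 > 0. Violating.
Others bid (2, 2, 2, 7): truth gives -3; bid 2 gives -2 > -3. Violating.
Others bid (2, 2, 2, 10): truth gives -3; bid 2 gives -2 > -3. Violating.
Others bid (2, 2, 3, 7): truth gives -3; bid 2 gives -2 > -3. Violating.
Others bid (2, 2, 2, 3): truth gives 0; no alternative beats it.
Others bid (2, 2, 3, 2): truth gives 0; no alternative beats it.
(Checking all 256 profiles: 241 have a profitable deviation, 15 do not.)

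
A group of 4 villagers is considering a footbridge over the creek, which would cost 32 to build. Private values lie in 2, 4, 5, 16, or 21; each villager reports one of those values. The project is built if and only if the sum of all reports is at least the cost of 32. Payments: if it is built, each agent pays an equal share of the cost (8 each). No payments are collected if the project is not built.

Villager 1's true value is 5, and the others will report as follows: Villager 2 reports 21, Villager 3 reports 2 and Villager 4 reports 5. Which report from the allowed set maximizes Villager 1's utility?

Report 2: project not built, utility 0.
Report 4: project built, pays 8, utility 5 - 8 = -3.
Report 5: project built, pays 8, utility 5 - 8 = -3.
Report 16: project built, pays 8, utility 5 - 8 = -3.
Report 21: project built, pays 8, utility 5 - 8 = -3.
The best choice is 2 with utility 0.

2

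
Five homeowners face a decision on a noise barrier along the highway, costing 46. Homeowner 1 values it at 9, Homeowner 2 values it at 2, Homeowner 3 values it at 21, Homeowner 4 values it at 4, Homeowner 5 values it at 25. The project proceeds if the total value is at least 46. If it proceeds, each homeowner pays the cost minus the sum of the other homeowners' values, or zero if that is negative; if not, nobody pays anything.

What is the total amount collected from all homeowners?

16

Total value 61 ≥ cost 46, so it is built.
Homeowner 1: others sum to 52; max(0, 46 - 52) = 0.
Homeowner 2: others sum to 59; max(0, 46 - 59) = 0.
Homeowner 3: others sum to 40; max(0, 46 - 40) = 6.
Homeowner 4: others sum to 57; max(0, 46 - 57) = 0.
Homeowner 5: others sum to 36; max(0, 46 - 36) = 10.
Total collected = 0 + 0 + 6 + 0 + 10 = 16.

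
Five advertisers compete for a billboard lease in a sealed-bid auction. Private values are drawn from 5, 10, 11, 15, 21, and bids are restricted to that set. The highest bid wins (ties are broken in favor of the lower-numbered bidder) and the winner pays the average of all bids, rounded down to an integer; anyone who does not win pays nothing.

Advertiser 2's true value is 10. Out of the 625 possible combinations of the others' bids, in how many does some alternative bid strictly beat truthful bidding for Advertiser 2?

48

Others bid (5, 5, 5, 11): truth gives 0; bid 11 gives 3 > 0. Violating.
Others bid (5, 5, 5, 15): truth gives 0; bid 15 gives 1 > 0. Violating.
Others bid (5, 5, 10, 11): truth gives 0; bid 11 gives 2 > 0. Violating.
Others bid (5, 5, 11, 5): truth gives 0; bid 11 gives 3 > 0. Violating.
Others bid (5, 5, 5, 5): truth gives 4; no alternative beats it.
Others bid (5, 5, 5, 10): truth gives 3; no alternative beats it.
(Checking all 625 profiles: 48 have a profitable deviation, 577 do not.)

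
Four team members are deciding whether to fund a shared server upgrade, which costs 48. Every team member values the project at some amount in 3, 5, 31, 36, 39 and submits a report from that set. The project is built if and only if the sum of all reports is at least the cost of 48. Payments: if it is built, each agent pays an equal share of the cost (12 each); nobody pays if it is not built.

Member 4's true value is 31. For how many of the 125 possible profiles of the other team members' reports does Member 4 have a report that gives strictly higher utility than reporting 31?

Others report (3, 3, 3): truth gives 0; report 39 gives 19 > 0. Violating.
Others report (3, 3, 5): truth gives 0; report 39 gives 19 > 0. Violating.
Others report (3, 5, 3): truth gives 0; report 39 gives 19 > 0. Violating.
Others report (3, 5, 5): truth gives 0; report 36 gives 19 > 0. Violating.
Others report (3, 3, 31): truth gives 19; no alternative beats it.
Others report (3, 3, 36): truth gives 19; no alternative beats it.
(Checking all 125 profiles: 8 have a profitable deviation, 117 do not.)

8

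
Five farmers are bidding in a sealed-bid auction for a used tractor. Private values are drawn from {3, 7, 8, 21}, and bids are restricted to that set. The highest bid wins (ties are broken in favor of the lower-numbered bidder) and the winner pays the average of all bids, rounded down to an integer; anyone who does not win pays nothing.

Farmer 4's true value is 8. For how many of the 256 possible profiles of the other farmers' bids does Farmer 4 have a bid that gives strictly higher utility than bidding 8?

Others bid (3, 3, 3, 3): truth gives 4; bid 7 gives 5 > 4. Violating.
Others bid (3, 3, 8, 3): truth gives 0; bid 21 gives 1 > 0. Violating.
Others bid (3, 8, 3, 3): truth gives 0; bid 21 gives 1 > 0. Violating.
Others bid (8, 3, 3, 3): truth gives 0; bid 21 gives 1 > 0. Violating.
Others bid (3, 3, 3, 7): truth gives 4; no alternative beats it.
Others bid (3, 3, 3, 8): truth gives 3; no alternative beats it.
(Checking all 256 profiles: 4 have a profitable deviation, 252 do not.)

4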